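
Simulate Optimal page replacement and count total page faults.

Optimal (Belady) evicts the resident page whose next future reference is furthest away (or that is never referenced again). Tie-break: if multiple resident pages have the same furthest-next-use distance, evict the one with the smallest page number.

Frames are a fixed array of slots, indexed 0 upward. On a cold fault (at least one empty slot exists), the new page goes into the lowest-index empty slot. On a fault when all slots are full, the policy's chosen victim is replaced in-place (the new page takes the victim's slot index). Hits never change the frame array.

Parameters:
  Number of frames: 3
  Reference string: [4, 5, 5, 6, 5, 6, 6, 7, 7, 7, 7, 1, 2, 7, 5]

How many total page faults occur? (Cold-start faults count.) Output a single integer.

Answer: 6

Derivation:
Step 0: ref 4 → FAULT, frames=[4,-,-]
Step 1: ref 5 → FAULT, frames=[4,5,-]
Step 2: ref 5 → HIT, frames=[4,5,-]
Step 3: ref 6 → FAULT, frames=[4,5,6]
Step 4: ref 5 → HIT, frames=[4,5,6]
Step 5: ref 6 → HIT, frames=[4,5,6]
Step 6: ref 6 → HIT, frames=[4,5,6]
Step 7: ref 7 → FAULT (evict 4), frames=[7,5,6]
Step 8: ref 7 → HIT, frames=[7,5,6]
Step 9: ref 7 → HIT, frames=[7,5,6]
Step 10: ref 7 → HIT, frames=[7,5,6]
Step 11: ref 1 → FAULT (evict 6), frames=[7,5,1]
Step 12: ref 2 → FAULT (evict 1), frames=[7,5,2]
Step 13: ref 7 → HIT, frames=[7,5,2]
Step 14: ref 5 → HIT, frames=[7,5,2]
Total faults: 6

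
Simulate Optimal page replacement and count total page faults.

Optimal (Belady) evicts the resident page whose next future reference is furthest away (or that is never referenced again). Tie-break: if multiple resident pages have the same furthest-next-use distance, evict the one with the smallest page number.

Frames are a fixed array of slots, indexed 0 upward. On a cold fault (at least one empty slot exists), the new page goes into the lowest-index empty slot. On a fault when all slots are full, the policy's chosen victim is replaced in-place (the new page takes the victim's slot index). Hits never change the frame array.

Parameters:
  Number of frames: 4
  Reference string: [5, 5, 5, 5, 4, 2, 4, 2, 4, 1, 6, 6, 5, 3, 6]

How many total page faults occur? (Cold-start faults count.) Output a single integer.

Step 0: ref 5 → FAULT, frames=[5,-,-,-]
Step 1: ref 5 → HIT, frames=[5,-,-,-]
Step 2: ref 5 → HIT, frames=[5,-,-,-]
Step 3: ref 5 → HIT, frames=[5,-,-,-]
Step 4: ref 4 → FAULT, frames=[5,4,-,-]
Step 5: ref 2 → FAULT, frames=[5,4,2,-]
Step 6: ref 4 → HIT, frames=[5,4,2,-]
Step 7: ref 2 → HIT, frames=[5,4,2,-]
Step 8: ref 4 → HIT, frames=[5,4,2,-]
Step 9: ref 1 → FAULT, frames=[5,4,2,1]
Step 10: ref 6 → FAULT (evict 1), frames=[5,4,2,6]
Step 11: ref 6 → HIT, frames=[5,4,2,6]
Step 12: ref 5 → HIT, frames=[5,4,2,6]
Step 13: ref 3 → FAULT (evict 2), frames=[5,4,3,6]
Step 14: ref 6 → HIT, frames=[5,4,3,6]
Total faults: 6

Answer: 6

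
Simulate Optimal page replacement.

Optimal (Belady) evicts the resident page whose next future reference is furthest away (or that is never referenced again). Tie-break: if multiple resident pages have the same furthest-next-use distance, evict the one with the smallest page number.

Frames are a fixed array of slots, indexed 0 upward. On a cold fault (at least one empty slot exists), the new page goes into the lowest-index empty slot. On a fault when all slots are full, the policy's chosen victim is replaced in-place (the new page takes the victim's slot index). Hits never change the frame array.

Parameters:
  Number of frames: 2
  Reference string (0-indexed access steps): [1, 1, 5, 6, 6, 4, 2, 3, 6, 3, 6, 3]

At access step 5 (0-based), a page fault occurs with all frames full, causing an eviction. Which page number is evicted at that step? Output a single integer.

Step 0: ref 1 -> FAULT, frames=[1,-]
Step 1: ref 1 -> HIT, frames=[1,-]
Step 2: ref 5 -> FAULT, frames=[1,5]
Step 3: ref 6 -> FAULT, evict 1, frames=[6,5]
Step 4: ref 6 -> HIT, frames=[6,5]
Step 5: ref 4 -> FAULT, evict 5, frames=[6,4]
At step 5: evicted page 5

Answer: 5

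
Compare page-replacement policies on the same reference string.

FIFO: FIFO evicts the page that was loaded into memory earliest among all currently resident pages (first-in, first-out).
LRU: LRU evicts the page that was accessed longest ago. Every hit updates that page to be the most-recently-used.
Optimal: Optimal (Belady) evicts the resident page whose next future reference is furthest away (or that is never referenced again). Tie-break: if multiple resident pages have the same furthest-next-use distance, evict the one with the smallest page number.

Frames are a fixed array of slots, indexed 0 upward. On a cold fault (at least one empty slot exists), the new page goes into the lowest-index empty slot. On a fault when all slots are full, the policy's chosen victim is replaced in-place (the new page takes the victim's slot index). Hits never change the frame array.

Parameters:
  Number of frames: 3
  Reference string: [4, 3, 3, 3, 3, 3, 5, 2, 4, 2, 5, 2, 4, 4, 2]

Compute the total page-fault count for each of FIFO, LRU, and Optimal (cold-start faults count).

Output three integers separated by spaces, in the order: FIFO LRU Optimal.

--- FIFO ---
  step 0: ref 4 -> FAULT, frames=[4,-,-] (faults so far: 1)
  step 1: ref 3 -> FAULT, frames=[4,3,-] (faults so far: 2)
  step 2: ref 3 -> HIT, frames=[4,3,-] (faults so far: 2)
  step 3: ref 3 -> HIT, frames=[4,3,-] (faults so far: 2)
  step 4: ref 3 -> HIT, frames=[4,3,-] (faults so far: 2)
  step 5: ref 3 -> HIT, frames=[4,3,-] (faults so far: 2)
  step 6: ref 5 -> FAULT, frames=[4,3,5] (faults so far: 3)
  step 7: ref 2 -> FAULT, evict 4, frames=[2,3,5] (faults so far: 4)
  step 8: ref 4 -> FAULT, evict 3, frames=[2,4,5] (faults so far: 5)
  step 9: ref 2 -> HIT, frames=[2,4,5] (faults so far: 5)
  step 10: ref 5 -> HIT, frames=[2,4,5] (faults so far: 5)
  step 11: ref 2 -> HIT, frames=[2,4,5] (faults so far: 5)
  step 12: ref 4 -> HIT, frames=[2,4,5] (faults so far: 5)
  step 13: ref 4 -> HIT, frames=[2,4,5] (faults so far: 5)
  step 14: ref 2 -> HIT, frames=[2,4,5] (faults so far: 5)
  FIFO total faults: 5
--- LRU ---
  step 0: ref 4 -> FAULT, frames=[4,-,-] (faults so far: 1)
  step 1: ref 3 -> FAULT, frames=[4,3,-] (faults so far: 2)
  step 2: ref 3 -> HIT, frames=[4,3,-] (faults so far: 2)
  step 3: ref 3 -> HIT, frames=[4,3,-] (faults so far: 2)
  step 4: ref 3 -> HIT, frames=[4,3,-] (faults so far: 2)
  step 5: ref 3 -> HIT, frames=[4,3,-] (faults so far: 2)
  step 6: ref 5 -> FAULT, frames=[4,3,5] (faults so far: 3)
  step 7: ref 2 -> FAULT, evict 4, frames=[2,3,5] (faults so far: 4)
  step 8: ref 4 -> FAULT, evict 3, frames=[2,4,5] (faults so far: 5)
  step 9: ref 2 -> HIT, frames=[2,4,5] (faults so far: 5)
  step 10: ref 5 -> HIT, frames=[2,4,5] (faults so far: 5)
  step 11: ref 2 -> HIT, frames=[2,4,5] (faults so far: 5)
  step 12: ref 4 -> HIT, frames=[2,4,5] (faults so far: 5)
  step 13: ref 4 -> HIT, frames=[2,4,5] (faults so far: 5)
  step 14: ref 2 -> HIT, frames=[2,4,5] (faults so far: 5)
  LRU total faults: 5
--- Optimal ---
  step 0: ref 4 -> FAULT, frames=[4,-,-] (faults so far: 1)
  step 1: ref 3 -> FAULT, frames=[4,3,-] (faults so far: 2)
  step 2: ref 3 -> HIT, frames=[4,3,-] (faults so far: 2)
  step 3: ref 3 -> HIT, frames=[4,3,-] (faults so far: 2)
  step 4: ref 3 -> HIT, frames=[4,3,-] (faults so far: 2)
  step 5: ref 3 -> HIT, frames=[4,3,-] (faults so far: 2)
  step 6: ref 5 -> FAULT, frames=[4,3,5] (faults so far: 3)
  step 7: ref 2 -> FAULT, evict 3, frames=[4,2,5] (faults so far: 4)
  step 8: ref 4 -> HIT, frames=[4,2,5] (faults so far: 4)
  step 9: ref 2 -> HIT, frames=[4,2,5] (faults so far: 4)
  step 10: ref 5 -> HIT, frames=[4,2,5] (faults so far: 4)
  step 11: ref 2 -> HIT, frames=[4,2,5] (faults so far: 4)
  step 12: ref 4 -> HIT, frames=[4,2,5] (faults so far: 4)
  step 13: ref 4 -> HIT, frames=[4,2,5] (faults so far: 4)
  step 14: ref 2 -> HIT, frames=[4,2,5] (faults so far: 4)
  Optimal total faults: 4

Answer: 5 5 4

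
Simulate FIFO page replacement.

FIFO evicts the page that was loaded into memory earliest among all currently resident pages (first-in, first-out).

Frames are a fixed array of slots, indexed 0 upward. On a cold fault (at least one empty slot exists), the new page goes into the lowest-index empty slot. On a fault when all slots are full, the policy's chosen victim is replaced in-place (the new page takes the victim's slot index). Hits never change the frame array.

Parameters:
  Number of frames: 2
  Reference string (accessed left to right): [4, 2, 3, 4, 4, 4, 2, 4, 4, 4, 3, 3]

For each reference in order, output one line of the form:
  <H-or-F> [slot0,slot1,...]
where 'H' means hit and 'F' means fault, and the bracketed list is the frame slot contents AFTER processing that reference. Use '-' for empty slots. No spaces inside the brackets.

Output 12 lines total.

F [4,-]
F [4,2]
F [3,2]
F [3,4]
H [3,4]
H [3,4]
F [2,4]
H [2,4]
H [2,4]
H [2,4]
F [2,3]
H [2,3]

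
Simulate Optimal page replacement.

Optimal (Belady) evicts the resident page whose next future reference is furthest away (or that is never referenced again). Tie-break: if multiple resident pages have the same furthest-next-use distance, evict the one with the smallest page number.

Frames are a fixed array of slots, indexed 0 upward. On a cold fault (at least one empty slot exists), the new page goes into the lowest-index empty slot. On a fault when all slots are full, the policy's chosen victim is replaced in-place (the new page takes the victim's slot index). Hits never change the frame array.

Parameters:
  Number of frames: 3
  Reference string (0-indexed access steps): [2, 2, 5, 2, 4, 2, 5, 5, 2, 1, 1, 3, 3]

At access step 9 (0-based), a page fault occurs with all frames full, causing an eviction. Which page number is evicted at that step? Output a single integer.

Step 0: ref 2 -> FAULT, frames=[2,-,-]
Step 1: ref 2 -> HIT, frames=[2,-,-]
Step 2: ref 5 -> FAULT, frames=[2,5,-]
Step 3: ref 2 -> HIT, frames=[2,5,-]
Step 4: ref 4 -> FAULT, frames=[2,5,4]
Step 5: ref 2 -> HIT, frames=[2,5,4]
Step 6: ref 5 -> HIT, frames=[2,5,4]
Step 7: ref 5 -> HIT, frames=[2,5,4]
Step 8: ref 2 -> HIT, frames=[2,5,4]
Step 9: ref 1 -> FAULT, evict 2, frames=[1,5,4]
At step 9: evicted page 2

Answer: 2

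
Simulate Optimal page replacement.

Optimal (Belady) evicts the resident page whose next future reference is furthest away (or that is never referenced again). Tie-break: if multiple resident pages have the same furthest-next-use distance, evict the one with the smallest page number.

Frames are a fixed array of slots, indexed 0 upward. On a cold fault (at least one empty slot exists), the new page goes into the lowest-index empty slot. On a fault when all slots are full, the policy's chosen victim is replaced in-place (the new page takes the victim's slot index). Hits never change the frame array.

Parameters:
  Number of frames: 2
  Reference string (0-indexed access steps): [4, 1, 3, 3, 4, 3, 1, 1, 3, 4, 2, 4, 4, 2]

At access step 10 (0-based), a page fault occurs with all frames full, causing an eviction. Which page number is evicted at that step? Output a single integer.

Step 0: ref 4 -> FAULT, frames=[4,-]
Step 1: ref 1 -> FAULT, frames=[4,1]
Step 2: ref 3 -> FAULT, evict 1, frames=[4,3]
Step 3: ref 3 -> HIT, frames=[4,3]
Step 4: ref 4 -> HIT, frames=[4,3]
Step 5: ref 3 -> HIT, frames=[4,3]
Step 6: ref 1 -> FAULT, evict 4, frames=[1,3]
Step 7: ref 1 -> HIT, frames=[1,3]
Step 8: ref 3 -> HIT, frames=[1,3]
Step 9: ref 4 -> FAULT, evict 1, frames=[4,3]
Step 10: ref 2 -> FAULT, evict 3, frames=[4,2]
At step 10: evicted page 3

Answer: 3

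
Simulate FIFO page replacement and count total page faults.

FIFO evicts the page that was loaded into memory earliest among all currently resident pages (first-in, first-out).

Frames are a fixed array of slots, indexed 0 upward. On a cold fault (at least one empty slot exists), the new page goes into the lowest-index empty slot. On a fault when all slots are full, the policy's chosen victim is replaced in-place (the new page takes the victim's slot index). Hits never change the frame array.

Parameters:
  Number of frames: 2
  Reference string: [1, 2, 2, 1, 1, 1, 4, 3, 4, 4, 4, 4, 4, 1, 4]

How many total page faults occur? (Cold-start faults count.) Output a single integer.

Answer: 6

Derivation:
Step 0: ref 1 → FAULT, frames=[1,-]
Step 1: ref 2 → FAULT, frames=[1,2]
Step 2: ref 2 → HIT, frames=[1,2]
Step 3: ref 1 → HIT, frames=[1,2]
Step 4: ref 1 → HIT, frames=[1,2]
Step 5: ref 1 → HIT, frames=[1,2]
Step 6: ref 4 → FAULT (evict 1), frames=[4,2]
Step 7: ref 3 → FAULT (evict 2), frames=[4,3]
Step 8: ref 4 → HIT, frames=[4,3]
Step 9: ref 4 → HIT, frames=[4,3]
Step 10: ref 4 → HIT, frames=[4,3]
Step 11: ref 4 → HIT, frames=[4,3]
Step 12: ref 4 → HIT, frames=[4,3]
Step 13: ref 1 → FAULT (evict 4), frames=[1,3]
Step 14: ref 4 → FAULT (evict 3), frames=[1,4]
Total faults: 6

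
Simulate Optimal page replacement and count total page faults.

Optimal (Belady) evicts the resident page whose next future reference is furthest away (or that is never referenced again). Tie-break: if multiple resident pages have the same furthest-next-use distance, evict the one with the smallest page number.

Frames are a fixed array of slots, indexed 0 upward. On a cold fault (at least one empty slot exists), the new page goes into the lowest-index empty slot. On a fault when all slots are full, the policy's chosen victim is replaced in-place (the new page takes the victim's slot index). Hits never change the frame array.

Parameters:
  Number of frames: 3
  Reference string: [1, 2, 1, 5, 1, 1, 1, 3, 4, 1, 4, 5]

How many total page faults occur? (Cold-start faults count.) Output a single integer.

Step 0: ref 1 → FAULT, frames=[1,-,-]
Step 1: ref 2 → FAULT, frames=[1,2,-]
Step 2: ref 1 → HIT, frames=[1,2,-]
Step 3: ref 5 → FAULT, frames=[1,2,5]
Step 4: ref 1 → HIT, frames=[1,2,5]
Step 5: ref 1 → HIT, frames=[1,2,5]
Step 6: ref 1 → HIT, frames=[1,2,5]
Step 7: ref 3 → FAULT (evict 2), frames=[1,3,5]
Step 8: ref 4 → FAULT (evict 3), frames=[1,4,5]
Step 9: ref 1 → HIT, frames=[1,4,5]
Step 10: ref 4 → HIT, frames=[1,4,5]
Step 11: ref 5 → HIT, frames=[1,4,5]
Total faults: 5

Answer: 5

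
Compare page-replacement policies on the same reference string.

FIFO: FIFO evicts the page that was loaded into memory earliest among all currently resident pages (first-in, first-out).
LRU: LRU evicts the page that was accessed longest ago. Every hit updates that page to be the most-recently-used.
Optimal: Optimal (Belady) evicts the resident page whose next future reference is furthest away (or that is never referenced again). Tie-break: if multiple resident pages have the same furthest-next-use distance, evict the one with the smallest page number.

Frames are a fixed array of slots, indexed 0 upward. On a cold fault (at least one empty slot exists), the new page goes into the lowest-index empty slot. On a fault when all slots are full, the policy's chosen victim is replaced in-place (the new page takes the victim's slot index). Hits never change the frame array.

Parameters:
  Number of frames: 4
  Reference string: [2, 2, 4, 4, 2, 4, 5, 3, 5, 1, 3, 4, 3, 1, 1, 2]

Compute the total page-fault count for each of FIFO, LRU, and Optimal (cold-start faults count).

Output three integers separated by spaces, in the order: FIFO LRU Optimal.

Answer: 6 6 5

Derivation:
--- FIFO ---
  step 0: ref 2 -> FAULT, frames=[2,-,-,-] (faults so far: 1)
  step 1: ref 2 -> HIT, frames=[2,-,-,-] (faults so far: 1)
  step 2: ref 4 -> FAULT, frames=[2,4,-,-] (faults so far: 2)
  step 3: ref 4 -> HIT, frames=[2,4,-,-] (faults so far: 2)
  step 4: ref 2 -> HIT, frames=[2,4,-,-] (faults so far: 2)
  step 5: ref 4 -> HIT, frames=[2,4,-,-] (faults so far: 2)
  step 6: ref 5 -> FAULT, frames=[2,4,5,-] (faults so far: 3)
  step 7: ref 3 -> FAULT, frames=[2,4,5,3] (faults so far: 4)
  step 8: ref 5 -> HIT, frames=[2,4,5,3] (faults so far: 4)
  step 9: ref 1 -> FAULT, evict 2, frames=[1,4,5,3] (faults so far: 5)
  step 10: ref 3 -> HIT, frames=[1,4,5,3] (faults so far: 5)
  step 11: ref 4 -> HIT, frames=[1,4,5,3] (faults so far: 5)
  step 12: ref 3 -> HIT, frames=[1,4,5,3] (faults so far: 5)
  step 13: ref 1 -> HIT, frames=[1,4,5,3] (faults so far: 5)
  step 14: ref 1 -> HIT, frames=[1,4,5,3] (faults so far: 5)
  step 15: ref 2 -> FAULT, evict 4, frames=[1,2,5,3] (faults so far: 6)
  FIFO total faults: 6
--- LRU ---
  step 0: ref 2 -> FAULT, frames=[2,-,-,-] (faults so far: 1)
  step 1: ref 2 -> HIT, frames=[2,-,-,-] (faults so far: 1)
  step 2: ref 4 -> FAULT, frames=[2,4,-,-] (faults so far: 2)
  step 3: ref 4 -> HIT, frames=[2,4,-,-] (faults so far: 2)
  step 4: ref 2 -> HIT, frames=[2,4,-,-] (faults so far: 2)
  step 5: ref 4 -> HIT, frames=[2,4,-,-] (faults so far: 2)
  step 6: ref 5 -> FAULT, frames=[2,4,5,-] (faults so far: 3)
  step 7: ref 3 -> FAULT, frames=[2,4,5,3] (faults so far: 4)
  step 8: ref 5 -> HIT, frames=[2,4,5,3] (faults so far: 4)
  step 9: ref 1 -> FAULT, evict 2, frames=[1,4,5,3] (faults so far: 5)
  step 10: ref 3 -> HIT, frames=[1,4,5,3] (faults so far: 5)
  step 11: ref 4 -> HIT, frames=[1,4,5,3] (faults so far: 5)
  step 12: ref 3 -> HIT, frames=[1,4,5,3] (faults so far: 5)
  step 13: ref 1 -> HIT, frames=[1,4,5,3] (faults so far: 5)
  step 14: ref 1 -> HIT, frames=[1,4,5,3] (faults so far: 5)
  step 15: ref 2 -> FAULT, evict 5, frames=[1,4,2,3] (faults so far: 6)
  LRU total faults: 6
--- Optimal ---
  step 0: ref 2 -> FAULT, frames=[2,-,-,-] (faults so far: 1)
  step 1: ref 2 -> HIT, frames=[2,-,-,-] (faults so far: 1)
  step 2: ref 4 -> FAULT, frames=[2,4,-,-] (faults so far: 2)
  step 3: ref 4 -> HIT, frames=[2,4,-,-] (faults so far: 2)
  step 4: ref 2 -> HIT, frames=[2,4,-,-] (faults so far: 2)
  step 5: ref 4 -> HIT, frames=[2,4,-,-] (faults so far: 2)
  step 6: ref 5 -> FAULT, frames=[2,4,5,-] (faults so far: 3)
  step 7: ref 3 -> FAULT, frames=[2,4,5,3] (faults so far: 4)
  step 8: ref 5 -> HIT, frames=[2,4,5,3] (faults so far: 4)
  step 9: ref 1 -> FAULT, evict 5, frames=[2,4,1,3] (faults so far: 5)
  step 10: ref 3 -> HIT, frames=[2,4,1,3] (faults so far: 5)
  step 11: ref 4 -> HIT, frames=[2,4,1,3] (faults so far: 5)
  step 12: ref 3 -> HIT, frames=[2,4,1,3] (faults so far: 5)
  step 13: ref 1 -> HIT, frames=[2,4,1,3] (faults so far: 5)
  step 14: ref 1 -> HIT, frames=[2,4,1,3] (faults so far: 5)
  step 15: ref 2 -> HIT, frames=[2,4,1,3] (faults so far: 5)
  Optimal total faults: 5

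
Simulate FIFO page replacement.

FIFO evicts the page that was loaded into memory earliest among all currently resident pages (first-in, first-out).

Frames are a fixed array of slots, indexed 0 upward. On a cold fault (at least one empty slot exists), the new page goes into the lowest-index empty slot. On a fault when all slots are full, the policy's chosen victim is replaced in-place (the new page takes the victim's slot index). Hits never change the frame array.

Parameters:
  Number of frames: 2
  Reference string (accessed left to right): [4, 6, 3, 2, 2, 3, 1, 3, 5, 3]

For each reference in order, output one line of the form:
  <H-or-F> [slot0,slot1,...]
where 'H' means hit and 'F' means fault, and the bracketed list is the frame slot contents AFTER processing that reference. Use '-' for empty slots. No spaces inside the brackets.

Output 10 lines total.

F [4,-]
F [4,6]
F [3,6]
F [3,2]
H [3,2]
H [3,2]
F [1,2]
F [1,3]
F [5,3]
H [5,3]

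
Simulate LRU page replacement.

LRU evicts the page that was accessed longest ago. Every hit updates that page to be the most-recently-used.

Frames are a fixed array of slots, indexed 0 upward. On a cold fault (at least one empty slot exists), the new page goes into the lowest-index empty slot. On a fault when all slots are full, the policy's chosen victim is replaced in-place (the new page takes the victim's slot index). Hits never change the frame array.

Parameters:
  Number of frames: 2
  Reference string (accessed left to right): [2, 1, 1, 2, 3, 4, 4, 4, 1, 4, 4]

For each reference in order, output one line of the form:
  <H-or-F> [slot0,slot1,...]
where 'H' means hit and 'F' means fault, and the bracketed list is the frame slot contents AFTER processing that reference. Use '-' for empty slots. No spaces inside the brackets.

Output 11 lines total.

F [2,-]
F [2,1]
H [2,1]
H [2,1]
F [2,3]
F [4,3]
H [4,3]
H [4,3]
F [4,1]
H [4,1]
H [4,1]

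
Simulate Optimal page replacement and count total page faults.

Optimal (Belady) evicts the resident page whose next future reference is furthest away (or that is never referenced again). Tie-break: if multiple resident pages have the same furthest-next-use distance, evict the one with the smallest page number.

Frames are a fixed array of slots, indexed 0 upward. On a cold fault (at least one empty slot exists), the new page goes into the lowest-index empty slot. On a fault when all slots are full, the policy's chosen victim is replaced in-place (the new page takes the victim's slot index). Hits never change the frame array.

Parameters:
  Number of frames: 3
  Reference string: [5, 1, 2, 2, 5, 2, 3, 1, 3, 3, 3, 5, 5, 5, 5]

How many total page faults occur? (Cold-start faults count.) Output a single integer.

Step 0: ref 5 → FAULT, frames=[5,-,-]
Step 1: ref 1 → FAULT, frames=[5,1,-]
Step 2: ref 2 → FAULT, frames=[5,1,2]
Step 3: ref 2 → HIT, frames=[5,1,2]
Step 4: ref 5 → HIT, frames=[5,1,2]
Step 5: ref 2 → HIT, frames=[5,1,2]
Step 6: ref 3 → FAULT (evict 2), frames=[5,1,3]
Step 7: ref 1 → HIT, frames=[5,1,3]
Step 8: ref 3 → HIT, frames=[5,1,3]
Step 9: ref 3 → HIT, frames=[5,1,3]
Step 10: ref 3 → HIT, frames=[5,1,3]
Step 11: ref 5 → HIT, frames=[5,1,3]
Step 12: ref 5 → HIT, frames=[5,1,3]
Step 13: ref 5 → HIT, frames=[5,1,3]
Step 14: ref 5 → HIT, frames=[5,1,3]
Total faults: 4

Answer: 4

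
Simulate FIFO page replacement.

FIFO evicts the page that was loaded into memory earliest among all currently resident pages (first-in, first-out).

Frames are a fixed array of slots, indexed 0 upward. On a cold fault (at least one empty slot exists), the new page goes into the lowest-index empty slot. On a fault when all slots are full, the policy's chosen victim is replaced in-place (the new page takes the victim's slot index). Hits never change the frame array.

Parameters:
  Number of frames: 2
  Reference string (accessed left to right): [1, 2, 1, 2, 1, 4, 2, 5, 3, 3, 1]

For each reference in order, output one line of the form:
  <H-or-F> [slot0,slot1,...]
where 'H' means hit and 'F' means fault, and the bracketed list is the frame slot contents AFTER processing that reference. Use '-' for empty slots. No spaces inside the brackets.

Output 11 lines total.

F [1,-]
F [1,2]
H [1,2]
H [1,2]
H [1,2]
F [4,2]
H [4,2]
F [4,5]
F [3,5]
H [3,5]
F [3,1]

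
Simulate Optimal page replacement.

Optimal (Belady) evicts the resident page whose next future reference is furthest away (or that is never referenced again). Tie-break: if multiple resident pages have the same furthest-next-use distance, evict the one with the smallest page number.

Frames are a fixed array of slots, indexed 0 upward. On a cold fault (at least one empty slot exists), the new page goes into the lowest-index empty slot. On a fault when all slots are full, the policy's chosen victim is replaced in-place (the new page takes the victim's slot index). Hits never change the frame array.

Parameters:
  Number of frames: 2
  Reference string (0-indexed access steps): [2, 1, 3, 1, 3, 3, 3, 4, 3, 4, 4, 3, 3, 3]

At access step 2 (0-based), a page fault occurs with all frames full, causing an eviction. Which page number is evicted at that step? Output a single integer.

Answer: 2

Derivation:
Step 0: ref 2 -> FAULT, frames=[2,-]
Step 1: ref 1 -> FAULT, frames=[2,1]
Step 2: ref 3 -> FAULT, evict 2, frames=[3,1]
At step 2: evicted page 2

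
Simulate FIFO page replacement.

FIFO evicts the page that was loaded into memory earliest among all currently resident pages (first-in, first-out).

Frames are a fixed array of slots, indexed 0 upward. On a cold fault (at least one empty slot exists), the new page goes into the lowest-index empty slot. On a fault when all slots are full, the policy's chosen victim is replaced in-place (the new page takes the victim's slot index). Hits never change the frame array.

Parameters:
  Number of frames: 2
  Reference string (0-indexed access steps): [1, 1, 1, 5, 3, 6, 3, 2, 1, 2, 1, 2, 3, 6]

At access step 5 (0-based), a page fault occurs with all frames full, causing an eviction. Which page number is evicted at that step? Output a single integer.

Answer: 5

Derivation:
Step 0: ref 1 -> FAULT, frames=[1,-]
Step 1: ref 1 -> HIT, frames=[1,-]
Step 2: ref 1 -> HIT, frames=[1,-]
Step 3: ref 5 -> FAULT, frames=[1,5]
Step 4: ref 3 -> FAULT, evict 1, frames=[3,5]
Step 5: ref 6 -> FAULT, evict 5, frames=[3,6]
At step 5: evicted page 5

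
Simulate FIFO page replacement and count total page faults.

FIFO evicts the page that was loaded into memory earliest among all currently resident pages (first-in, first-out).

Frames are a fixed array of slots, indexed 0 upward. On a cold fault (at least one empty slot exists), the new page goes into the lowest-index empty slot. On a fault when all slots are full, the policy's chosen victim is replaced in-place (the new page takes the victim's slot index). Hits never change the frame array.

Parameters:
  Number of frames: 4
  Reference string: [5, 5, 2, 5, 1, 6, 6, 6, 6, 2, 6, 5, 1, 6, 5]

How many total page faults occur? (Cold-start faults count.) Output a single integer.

Answer: 4

Derivation:
Step 0: ref 5 → FAULT, frames=[5,-,-,-]
Step 1: ref 5 → HIT, frames=[5,-,-,-]
Step 2: ref 2 → FAULT, frames=[5,2,-,-]
Step 3: ref 5 → HIT, frames=[5,2,-,-]
Step 4: ref 1 → FAULT, frames=[5,2,1,-]
Step 5: ref 6 → FAULT, frames=[5,2,1,6]
Step 6: ref 6 → HIT, frames=[5,2,1,6]
Step 7: ref 6 → HIT, frames=[5,2,1,6]
Step 8: ref 6 → HIT, frames=[5,2,1,6]
Step 9: ref 2 → HIT, frames=[5,2,1,6]
Step 10: ref 6 → HIT, frames=[5,2,1,6]
Step 11: ref 5 → HIT, frames=[5,2,1,6]
Step 12: ref 1 → HIT, frames=[5,2,1,6]
Step 13: ref 6 → HIT, frames=[5,2,1,6]
Step 14: ref 5 → HIT, frames=[5,2,1,6]
Total faults: 4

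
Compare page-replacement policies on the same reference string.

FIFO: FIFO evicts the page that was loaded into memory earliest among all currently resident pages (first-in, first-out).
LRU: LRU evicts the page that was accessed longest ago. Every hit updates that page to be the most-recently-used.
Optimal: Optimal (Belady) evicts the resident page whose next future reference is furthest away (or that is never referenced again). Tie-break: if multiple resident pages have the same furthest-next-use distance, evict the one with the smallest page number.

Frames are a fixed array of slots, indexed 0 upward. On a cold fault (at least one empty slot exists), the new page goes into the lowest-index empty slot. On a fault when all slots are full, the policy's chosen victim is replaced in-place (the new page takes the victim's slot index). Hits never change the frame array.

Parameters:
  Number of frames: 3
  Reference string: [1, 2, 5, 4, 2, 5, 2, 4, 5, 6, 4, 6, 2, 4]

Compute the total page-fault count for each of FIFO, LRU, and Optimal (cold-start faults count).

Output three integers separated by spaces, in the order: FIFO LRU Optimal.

--- FIFO ---
  step 0: ref 1 -> FAULT, frames=[1,-,-] (faults so far: 1)
  step 1: ref 2 -> FAULT, frames=[1,2,-] (faults so far: 2)
  step 2: ref 5 -> FAULT, frames=[1,2,5] (faults so far: 3)
  step 3: ref 4 -> FAULT, evict 1, frames=[4,2,5] (faults so far: 4)
  step 4: ref 2 -> HIT, frames=[4,2,5] (faults so far: 4)
  step 5: ref 5 -> HIT, frames=[4,2,5] (faults so far: 4)
  step 6: ref 2 -> HIT, frames=[4,2,5] (faults so far: 4)
  step 7: ref 4 -> HIT, frames=[4,2,5] (faults so far: 4)
  step 8: ref 5 -> HIT, frames=[4,2,5] (faults so far: 4)
  step 9: ref 6 -> FAULT, evict 2, frames=[4,6,5] (faults so far: 5)
  step 10: ref 4 -> HIT, frames=[4,6,5] (faults so far: 5)
  step 11: ref 6 -> HIT, frames=[4,6,5] (faults so far: 5)
  step 12: ref 2 -> FAULT, evict 5, frames=[4,6,2] (faults so far: 6)
  step 13: ref 4 -> HIT, frames=[4,6,2] (faults so far: 6)
  FIFO total faults: 6
--- LRU ---
  step 0: ref 1 -> FAULT, frames=[1,-,-] (faults so far: 1)
  step 1: ref 2 -> FAULT, frames=[1,2,-] (faults so far: 2)
  step 2: ref 5 -> FAULT, frames=[1,2,5] (faults so far: 3)
  step 3: ref 4 -> FAULT, evict 1, frames=[4,2,5] (faults so far: 4)
  step 4: ref 2 -> HIT, frames=[4,2,5] (faults so far: 4)
  step 5: ref 5 -> HIT, frames=[4,2,5] (faults so far: 4)
  step 6: ref 2 -> HIT, frames=[4,2,5] (faults so far: 4)
  step 7: ref 4 -> HIT, frames=[4,2,5] (faults so far: 4)
  step 8: ref 5 -> HIT, frames=[4,2,5] (faults so far: 4)
  step 9: ref 6 -> FAULT, evict 2, frames=[4,6,5] (faults so far: 5)
  step 10: ref 4 -> HIT, frames=[4,6,5] (faults so far: 5)
  step 11: ref 6 -> HIT, frames=[4,6,5] (faults so far: 5)
  step 12: ref 2 -> FAULT, evict 5, frames=[4,6,2] (faults so far: 6)
  step 13: ref 4 -> HIT, frames=[4,6,2] (faults so far: 6)
  LRU total faults: 6
--- Optimal ---
  step 0: ref 1 -> FAULT, frames=[1,-,-] (faults so far: 1)
  step 1: ref 2 -> FAULT, frames=[1,2,-] (faults so far: 2)
  step 2: ref 5 -> FAULT, frames=[1,2,5] (faults so far: 3)
  step 3: ref 4 -> FAULT, evict 1, frames=[4,2,5] (faults so far: 4)
  step 4: ref 2 -> HIT, frames=[4,2,5] (faults so far: 4)
  step 5: ref 5 -> HIT, frames=[4,2,5] (faults so far: 4)
  step 6: ref 2 -> HIT, frames=[4,2,5] (faults so far: 4)
  step 7: ref 4 -> HIT, frames=[4,2,5] (faults so far: 4)
  step 8: ref 5 -> HIT, frames=[4,2,5] (faults so far: 4)
  step 9: ref 6 -> FAULT, evict 5, frames=[4,2,6] (faults so far: 5)
  step 10: ref 4 -> HIT, frames=[4,2,6] (faults so far: 5)
  step 11: ref 6 -> HIT, frames=[4,2,6] (faults so far: 5)
  step 12: ref 2 -> HIT, frames=[4,2,6] (faults so far: 5)
  step 13: ref 4 -> HIT, frames=[4,2,6] (faults so far: 5)
  Optimal total faults: 5

Answer: 6 6 5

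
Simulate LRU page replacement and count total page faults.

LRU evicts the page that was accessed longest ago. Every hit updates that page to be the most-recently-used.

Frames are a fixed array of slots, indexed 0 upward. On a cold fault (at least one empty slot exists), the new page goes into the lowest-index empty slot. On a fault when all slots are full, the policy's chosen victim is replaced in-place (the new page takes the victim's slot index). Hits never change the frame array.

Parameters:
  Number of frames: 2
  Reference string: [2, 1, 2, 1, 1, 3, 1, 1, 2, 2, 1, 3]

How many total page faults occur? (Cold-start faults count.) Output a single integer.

Answer: 5

Derivation:
Step 0: ref 2 → FAULT, frames=[2,-]
Step 1: ref 1 → FAULT, frames=[2,1]
Step 2: ref 2 → HIT, frames=[2,1]
Step 3: ref 1 → HIT, frames=[2,1]
Step 4: ref 1 → HIT, frames=[2,1]
Step 5: ref 3 → FAULT (evict 2), frames=[3,1]
Step 6: ref 1 → HIT, frames=[3,1]
Step 7: ref 1 → HIT, frames=[3,1]
Step 8: ref 2 → FAULT (evict 3), frames=[2,1]
Step 9: ref 2 → HIT, frames=[2,1]
Step 10: ref 1 → HIT, frames=[2,1]
Step 11: ref 3 → FAULT (evict 2), frames=[3,1]
Total faults: 5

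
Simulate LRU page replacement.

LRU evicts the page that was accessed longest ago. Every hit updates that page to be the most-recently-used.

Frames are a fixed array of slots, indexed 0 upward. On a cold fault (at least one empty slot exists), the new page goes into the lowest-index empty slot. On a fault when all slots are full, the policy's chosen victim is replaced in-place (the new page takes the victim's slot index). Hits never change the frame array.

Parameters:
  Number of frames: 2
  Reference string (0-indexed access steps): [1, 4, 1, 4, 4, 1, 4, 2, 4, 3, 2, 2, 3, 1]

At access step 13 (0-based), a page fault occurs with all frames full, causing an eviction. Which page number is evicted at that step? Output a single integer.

Step 0: ref 1 -> FAULT, frames=[1,-]
Step 1: ref 4 -> FAULT, frames=[1,4]
Step 2: ref 1 -> HIT, frames=[1,4]
Step 3: ref 4 -> HIT, frames=[1,4]
Step 4: ref 4 -> HIT, frames=[1,4]
Step 5: ref 1 -> HIT, frames=[1,4]
Step 6: ref 4 -> HIT, frames=[1,4]
Step 7: ref 2 -> FAULT, evict 1, frames=[2,4]
Step 8: ref 4 -> HIT, frames=[2,4]
Step 9: ref 3 -> FAULT, evict 2, frames=[3,4]
Step 10: ref 2 -> FAULT, evict 4, frames=[3,2]
Step 11: ref 2 -> HIT, frames=[3,2]
Step 12: ref 3 -> HIT, frames=[3,2]
Step 13: ref 1 -> FAULT, evict 2, frames=[3,1]
At step 13: evicted page 2

Answer: 2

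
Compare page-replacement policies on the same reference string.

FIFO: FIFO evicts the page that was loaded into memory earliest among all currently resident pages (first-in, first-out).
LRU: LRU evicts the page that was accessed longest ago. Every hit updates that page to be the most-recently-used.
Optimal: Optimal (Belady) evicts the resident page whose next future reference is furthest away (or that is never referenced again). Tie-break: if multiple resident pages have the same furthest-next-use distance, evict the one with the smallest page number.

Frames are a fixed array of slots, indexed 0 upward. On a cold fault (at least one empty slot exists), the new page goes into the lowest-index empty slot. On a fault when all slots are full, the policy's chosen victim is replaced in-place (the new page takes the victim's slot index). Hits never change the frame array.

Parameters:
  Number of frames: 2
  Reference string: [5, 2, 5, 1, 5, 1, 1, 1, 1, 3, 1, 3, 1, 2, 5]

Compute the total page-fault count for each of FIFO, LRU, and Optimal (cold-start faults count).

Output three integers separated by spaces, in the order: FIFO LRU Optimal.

--- FIFO ---
  step 0: ref 5 -> FAULT, frames=[5,-] (faults so far: 1)
  step 1: ref 2 -> FAULT, frames=[5,2] (faults so far: 2)
  step 2: ref 5 -> HIT, frames=[5,2] (faults so far: 2)
  step 3: ref 1 -> FAULT, evict 5, frames=[1,2] (faults so far: 3)
  step 4: ref 5 -> FAULT, evict 2, frames=[1,5] (faults so far: 4)
  step 5: ref 1 -> HIT, frames=[1,5] (faults so far: 4)
  step 6: ref 1 -> HIT, frames=[1,5] (faults so far: 4)
  step 7: ref 1 -> HIT, frames=[1,5] (faults so far: 4)
  step 8: ref 1 -> HIT, frames=[1,5] (faults so far: 4)
  step 9: ref 3 -> FAULT, evict 1, frames=[3,5] (faults so far: 5)
  step 10: ref 1 -> FAULT, evict 5, frames=[3,1] (faults so far: 6)
  step 11: ref 3 -> HIT, frames=[3,1] (faults so far: 6)
  step 12: ref 1 -> HIT, frames=[3,1] (faults so far: 6)
  step 13: ref 2 -> FAULT, evict 3, frames=[2,1] (faults so far: 7)
  step 14: ref 5 -> FAULT, evict 1, frames=[2,5] (faults so far: 8)
  FIFO total faults: 8
--- LRU ---
  step 0: ref 5 -> FAULT, frames=[5,-] (faults so far: 1)
  step 1: ref 2 -> FAULT, frames=[5,2] (faults so far: 2)
  step 2: ref 5 -> HIT, frames=[5,2] (faults so far: 2)
  step 3: ref 1 -> FAULT, evict 2, frames=[5,1] (faults so far: 3)
  step 4: ref 5 -> HIT, frames=[5,1] (faults so far: 3)
  step 5: ref 1 -> HIT, frames=[5,1] (faults so far: 3)
  step 6: ref 1 -> HIT, frames=[5,1] (faults so far: 3)
  step 7: ref 1 -> HIT, frames=[5,1] (faults so far: 3)
  step 8: ref 1 -> HIT, frames=[5,1] (faults so far: 3)
  step 9: ref 3 -> FAULT, evict 5, frames=[3,1] (faults so far: 4)
  step 10: ref 1 -> HIT, frames=[3,1] (faults so far: 4)
  step 11: ref 3 -> HIT, frames=[3,1] (faults so far: 4)
  step 12: ref 1 -> HIT, frames=[3,1] (faults so far: 4)
  step 13: ref 2 -> FAULT, evict 3, frames=[2,1] (faults so far: 5)
  step 14: ref 5 -> FAULT, evict 1, frames=[2,5] (faults so far: 6)
  LRU total faults: 6
--- Optimal ---
  step 0: ref 5 -> FAULT, frames=[5,-] (faults so far: 1)
  step 1: ref 2 -> FAULT, frames=[5,2] (faults so far: 2)
  step 2: ref 5 -> HIT, frames=[5,2] (faults so far: 2)
  step 3: ref 1 -> FAULT, evict 2, frames=[5,1] (faults so far: 3)
  step 4: ref 5 -> HIT, frames=[5,1] (faults so far: 3)
  step 5: ref 1 -> HIT, frames=[5,1] (faults so far: 3)
  step 6: ref 1 -> HIT, frames=[5,1] (faults so far: 3)
  step 7: ref 1 -> HIT, frames=[5,1] (faults so far: 3)
  step 8: ref 1 -> HIT, frames=[5,1] (faults so far: 3)
  step 9: ref 3 -> FAULT, evict 5, frames=[3,1] (faults so far: 4)
  step 10: ref 1 -> HIT, frames=[3,1] (faults so far: 4)
  step 11: ref 3 -> HIT, frames=[3,1] (faults so far: 4)
  step 12: ref 1 -> HIT, frames=[3,1] (faults so far: 4)
  step 13: ref 2 -> FAULT, evict 1, frames=[3,2] (faults so far: 5)
  step 14: ref 5 -> FAULT, evict 2, frames=[3,5] (faults so far: 6)
  Optimal total faults: 6

Answer: 8 6 6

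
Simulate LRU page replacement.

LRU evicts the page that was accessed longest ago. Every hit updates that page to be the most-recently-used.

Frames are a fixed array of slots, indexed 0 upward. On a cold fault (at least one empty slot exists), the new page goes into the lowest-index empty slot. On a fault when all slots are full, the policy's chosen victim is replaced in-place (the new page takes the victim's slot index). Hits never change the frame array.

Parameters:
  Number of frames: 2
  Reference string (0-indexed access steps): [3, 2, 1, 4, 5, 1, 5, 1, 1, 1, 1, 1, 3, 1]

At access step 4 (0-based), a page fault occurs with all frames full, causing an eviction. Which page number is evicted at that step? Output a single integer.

Step 0: ref 3 -> FAULT, frames=[3,-]
Step 1: ref 2 -> FAULT, frames=[3,2]
Step 2: ref 1 -> FAULT, evict 3, frames=[1,2]
Step 3: ref 4 -> FAULT, evict 2, frames=[1,4]
Step 4: ref 5 -> FAULT, evict 1, frames=[5,4]
At step 4: evicted page 1

Answer: 1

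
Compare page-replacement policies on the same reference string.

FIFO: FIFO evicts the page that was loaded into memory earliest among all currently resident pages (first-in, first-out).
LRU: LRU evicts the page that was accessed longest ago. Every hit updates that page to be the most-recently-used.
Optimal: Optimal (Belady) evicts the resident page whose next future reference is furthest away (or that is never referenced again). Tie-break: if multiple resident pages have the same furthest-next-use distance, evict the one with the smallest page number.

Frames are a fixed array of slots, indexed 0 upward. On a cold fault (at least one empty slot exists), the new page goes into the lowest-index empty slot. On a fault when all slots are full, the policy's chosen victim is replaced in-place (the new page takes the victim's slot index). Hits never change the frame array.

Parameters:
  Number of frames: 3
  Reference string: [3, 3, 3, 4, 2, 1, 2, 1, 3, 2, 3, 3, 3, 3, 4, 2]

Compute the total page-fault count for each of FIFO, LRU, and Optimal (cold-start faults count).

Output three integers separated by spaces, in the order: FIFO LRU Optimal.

--- FIFO ---
  step 0: ref 3 -> FAULT, frames=[3,-,-] (faults so far: 1)
  step 1: ref 3 -> HIT, frames=[3,-,-] (faults so far: 1)
  step 2: ref 3 -> HIT, frames=[3,-,-] (faults so far: 1)
  step 3: ref 4 -> FAULT, frames=[3,4,-] (faults so far: 2)
  step 4: ref 2 -> FAULT, frames=[3,4,2] (faults so far: 3)
  step 5: ref 1 -> FAULT, evict 3, frames=[1,4,2] (faults so far: 4)
  step 6: ref 2 -> HIT, frames=[1,4,2] (faults so far: 4)
  step 7: ref 1 -> HIT, frames=[1,4,2] (faults so far: 4)
  step 8: ref 3 -> FAULT, evict 4, frames=[1,3,2] (faults so far: 5)
  step 9: ref 2 -> HIT, frames=[1,3,2] (faults so far: 5)
  step 10: ref 3 -> HIT, frames=[1,3,2] (faults so far: 5)
  step 11: ref 3 -> HIT, frames=[1,3,2] (faults so far: 5)
  step 12: ref 3 -> HIT, frames=[1,3,2] (faults so far: 5)
  step 13: ref 3 -> HIT, frames=[1,3,2] (faults so far: 5)
  step 14: ref 4 -> FAULT, evict 2, frames=[1,3,4] (faults so far: 6)
  step 15: ref 2 -> FAULT, evict 1, frames=[2,3,4] (faults so far: 7)
  FIFO total faults: 7
--- LRU ---
  step 0: ref 3 -> FAULT, frames=[3,-,-] (faults so far: 1)
  step 1: ref 3 -> HIT, frames=[3,-,-] (faults so far: 1)
  step 2: ref 3 -> HIT, frames=[3,-,-] (faults so far: 1)
  step 3: ref 4 -> FAULT, frames=[3,4,-] (faults so far: 2)
  step 4: ref 2 -> FAULT, frames=[3,4,2] (faults so far: 3)
  step 5: ref 1 -> FAULT, evict 3, frames=[1,4,2] (faults so far: 4)
  step 6: ref 2 -> HIT, frames=[1,4,2] (faults so far: 4)
  step 7: ref 1 -> HIT, frames=[1,4,2] (faults so far: 4)
  step 8: ref 3 -> FAULT, evict 4, frames=[1,3,2] (faults so far: 5)
  step 9: ref 2 -> HIT, frames=[1,3,2] (faults so far: 5)
  step 10: ref 3 -> HIT, frames=[1,3,2] (faults so far: 5)
  step 11: ref 3 -> HIT, frames=[1,3,2] (faults so far: 5)
  step 12: ref 3 -> HIT, frames=[1,3,2] (faults so far: 5)
  step 13: ref 3 -> HIT, frames=[1,3,2] (faults so far: 5)
  step 14: ref 4 -> FAULT, evict 1, frames=[4,3,2] (faults so far: 6)
  step 15: ref 2 -> HIT, frames=[4,3,2] (faults so far: 6)
  LRU total faults: 6
--- Optimal ---
  step 0: ref 3 -> FAULT, frames=[3,-,-] (faults so far: 1)
  step 1: ref 3 -> HIT, frames=[3,-,-] (faults so far: 1)
  step 2: ref 3 -> HIT, frames=[3,-,-] (faults so far: 1)
  step 3: ref 4 -> FAULT, frames=[3,4,-] (faults so far: 2)
  step 4: ref 2 -> FAULT, frames=[3,4,2] (faults so far: 3)
  step 5: ref 1 -> FAULT, evict 4, frames=[3,1,2] (faults so far: 4)
  step 6: ref 2 -> HIT, frames=[3,1,2] (faults so far: 4)
  step 7: ref 1 -> HIT, frames=[3,1,2] (faults so far: 4)
  step 8: ref 3 -> HIT, frames=[3,1,2] (faults so far: 4)
  step 9: ref 2 -> HIT, frames=[3,1,2] (faults so far: 4)
  step 10: ref 3 -> HIT, frames=[3,1,2] (faults so far: 4)
  step 11: ref 3 -> HIT, frames=[3,1,2] (faults so far: 4)
  step 12: ref 3 -> HIT, frames=[3,1,2] (faults so far: 4)
  step 13: ref 3 -> HIT, frames=[3,1,2] (faults so far: 4)
  step 14: ref 4 -> FAULT, evict 1, frames=[3,4,2] (faults so far: 5)
  step 15: ref 2 -> HIT, frames=[3,4,2] (faults so far: 5)
  Optimal total faults: 5

Answer: 7 6 5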